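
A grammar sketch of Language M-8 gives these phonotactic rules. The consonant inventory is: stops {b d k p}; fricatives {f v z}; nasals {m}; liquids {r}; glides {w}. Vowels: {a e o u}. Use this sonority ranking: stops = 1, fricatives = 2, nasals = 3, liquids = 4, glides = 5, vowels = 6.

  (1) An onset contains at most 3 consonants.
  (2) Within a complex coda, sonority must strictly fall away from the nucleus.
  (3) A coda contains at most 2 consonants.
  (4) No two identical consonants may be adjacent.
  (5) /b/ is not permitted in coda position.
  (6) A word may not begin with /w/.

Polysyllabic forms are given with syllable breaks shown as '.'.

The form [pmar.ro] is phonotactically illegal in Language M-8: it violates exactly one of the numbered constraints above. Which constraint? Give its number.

[pmar.ro]: adjacent identical consonants /rr/.
This is a violation of constraint 4: "No two identical consonants may be adjacent."
The remaining constraints (1, 2, 3, 5, 6) are satisfied.

4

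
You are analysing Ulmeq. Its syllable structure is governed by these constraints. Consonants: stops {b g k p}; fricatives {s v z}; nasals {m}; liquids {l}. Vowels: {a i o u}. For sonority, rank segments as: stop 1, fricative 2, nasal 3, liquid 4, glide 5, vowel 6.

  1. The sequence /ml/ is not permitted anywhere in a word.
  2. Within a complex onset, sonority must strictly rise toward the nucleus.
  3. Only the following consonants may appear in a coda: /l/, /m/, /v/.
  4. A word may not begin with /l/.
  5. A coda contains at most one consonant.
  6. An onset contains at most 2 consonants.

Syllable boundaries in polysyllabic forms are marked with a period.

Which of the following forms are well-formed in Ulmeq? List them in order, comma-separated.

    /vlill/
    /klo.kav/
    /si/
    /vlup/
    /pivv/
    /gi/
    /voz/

/vlill/ — violates constraint 5: syllable 1 coda /ll/ has 2 consonants (> 1) → ill-formed
/klo.kav/ — σ1 onset /kl/ (1→4 rises), coda /∅/ ok; σ2 onset /k/, coda /v/ ok → well-formed
/si/ — σ1 onset /s/, coda /∅/ ok → well-formed
/vlup/ — violates constraint 3: syllable 1 coda contains /p/, which is not a licensed coda consonant → ill-formed
/pivv/ — violates constraint 5: syllable 1 coda /vv/ has 2 consonants (> 1) → ill-formed
/gi/ — σ1 onset /g/, coda /∅/ ok → well-formed
/voz/ — violates constraint 3: syllable 1 coda contains /z/, which is not a licensed coda consonant → ill-formed

/klo.kav/, /si/, /gi/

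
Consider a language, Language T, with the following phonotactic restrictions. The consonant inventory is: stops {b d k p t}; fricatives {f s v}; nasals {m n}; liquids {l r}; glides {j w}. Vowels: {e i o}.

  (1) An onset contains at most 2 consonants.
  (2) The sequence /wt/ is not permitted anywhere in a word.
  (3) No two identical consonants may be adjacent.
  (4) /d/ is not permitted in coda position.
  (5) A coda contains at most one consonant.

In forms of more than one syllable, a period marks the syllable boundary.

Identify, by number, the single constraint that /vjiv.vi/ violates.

/vjiv.vi/: adjacent identical consonants /vv/.
This is a violation of constraint 3: "No two identical consonants may be adjacent."
The remaining constraints (1, 2, 4, 5) are satisfied.

3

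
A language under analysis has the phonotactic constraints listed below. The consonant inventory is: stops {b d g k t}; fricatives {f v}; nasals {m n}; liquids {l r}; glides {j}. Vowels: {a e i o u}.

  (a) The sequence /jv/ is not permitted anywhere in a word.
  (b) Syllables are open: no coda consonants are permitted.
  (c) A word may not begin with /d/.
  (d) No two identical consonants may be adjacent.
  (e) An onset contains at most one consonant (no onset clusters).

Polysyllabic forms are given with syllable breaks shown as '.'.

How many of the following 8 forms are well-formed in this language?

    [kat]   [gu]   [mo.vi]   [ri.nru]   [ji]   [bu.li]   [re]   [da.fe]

5

[kat] — violates constraint (b): syllable 1 coda /t/ has 1 consonant (> 0) → ill-formed
[gu] — σ1 onset /g/, coda /∅/ ok → well-formed
[mo.vi] — σ1 onset /m/, coda /∅/ ok; σ2 onset /v/, coda /∅/ ok → well-formed
[ri.nru] — violates constraint (e): syllable 2 onset /nr/ has 2 consonants (> 1) → ill-formed
[ji] — σ1 onset /j/, coda /∅/ ok → well-formed
[bu.li] — σ1 onset /b/, coda /∅/ ok; σ2 onset /l/, coda /∅/ ok → well-formed
[re] — σ1 onset /r/, coda /∅/ ok → well-formed
[da.fe] — violates constraint (c): word begins with /d/ → ill-formed
Well-formed: [gu], [mo.vi], [ji], [bu.li], [re] → 5.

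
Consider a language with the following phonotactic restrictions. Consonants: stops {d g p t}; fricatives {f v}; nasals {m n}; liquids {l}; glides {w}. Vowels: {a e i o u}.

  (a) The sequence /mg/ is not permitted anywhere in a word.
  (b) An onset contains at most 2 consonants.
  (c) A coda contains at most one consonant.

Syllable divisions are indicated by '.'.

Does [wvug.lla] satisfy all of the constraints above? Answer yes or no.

[wvug.lla] — σ1 onset /wv/ (2C), coda /g/ ok; σ2 onset /ll/ (2C), coda /∅/ ok → phonotactically legal

yes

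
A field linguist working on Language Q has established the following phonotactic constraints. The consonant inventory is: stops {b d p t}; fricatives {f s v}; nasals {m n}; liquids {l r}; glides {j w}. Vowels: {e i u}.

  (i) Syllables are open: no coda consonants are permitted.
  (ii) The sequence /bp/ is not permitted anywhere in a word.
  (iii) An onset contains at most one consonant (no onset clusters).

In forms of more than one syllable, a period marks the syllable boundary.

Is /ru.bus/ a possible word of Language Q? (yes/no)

no

/ru.bus/ — violates constraint (i): syllable 2 coda /s/ has 1 consonant (> 0) → illicit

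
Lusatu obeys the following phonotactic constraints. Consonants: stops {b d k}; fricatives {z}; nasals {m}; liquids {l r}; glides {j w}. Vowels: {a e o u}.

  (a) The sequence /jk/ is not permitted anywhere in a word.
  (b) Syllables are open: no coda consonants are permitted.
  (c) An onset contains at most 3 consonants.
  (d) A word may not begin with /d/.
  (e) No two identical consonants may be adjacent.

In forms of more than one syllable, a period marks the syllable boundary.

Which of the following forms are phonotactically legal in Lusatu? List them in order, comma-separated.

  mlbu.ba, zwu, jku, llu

mlbu.ba, zwu

mlbu.ba — σ1 onset /mlb/ (3C), coda /∅/ ok; σ2 onset /b/, coda /∅/ ok → phonotactically legal
zwu — σ1 onset /zw/ (2C), coda /∅/ ok → phonotactically legal
jku — violates constraint (a): contains banned sequence /jk/ → phonotactically illegal
llu — violates constraint (e): adjacent identical consonants /ll/ → phonotactically illegal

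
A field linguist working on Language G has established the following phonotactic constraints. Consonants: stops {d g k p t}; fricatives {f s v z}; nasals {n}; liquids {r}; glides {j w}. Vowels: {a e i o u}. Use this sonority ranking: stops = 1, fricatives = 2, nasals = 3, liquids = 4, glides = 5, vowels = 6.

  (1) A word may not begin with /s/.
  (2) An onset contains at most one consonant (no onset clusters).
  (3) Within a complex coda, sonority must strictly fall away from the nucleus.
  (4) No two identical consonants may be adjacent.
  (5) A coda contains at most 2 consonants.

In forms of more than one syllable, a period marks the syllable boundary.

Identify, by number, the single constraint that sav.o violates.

sav.o: word begins with /s/.
This is a violation of constraint 1: "A word may not begin with /s/."
The remaining constraints (2, 3, 4, 5) are satisfied.

1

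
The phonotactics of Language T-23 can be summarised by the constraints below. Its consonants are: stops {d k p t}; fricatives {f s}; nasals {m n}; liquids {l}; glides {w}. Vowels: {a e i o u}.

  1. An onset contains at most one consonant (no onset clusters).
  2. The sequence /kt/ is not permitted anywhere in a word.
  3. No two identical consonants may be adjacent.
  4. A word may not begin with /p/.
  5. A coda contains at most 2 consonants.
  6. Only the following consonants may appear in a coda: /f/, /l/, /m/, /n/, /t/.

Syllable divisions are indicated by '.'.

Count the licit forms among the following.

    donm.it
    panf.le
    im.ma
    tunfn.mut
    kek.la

donm.it — σ1 onset /d/, coda /nm/ (2C) ok; σ2 onset /∅/, coda /t/ ok → licit
panf.le — violates constraint 4: word begins with /p/ → illicit
im.ma — violates constraint 3: adjacent identical consonants /mm/ → illicit
tunfn.mut — violates constraint 5: syllable 1 coda /nfn/ has 3 consonants (> 2) → illicit
kek.la — violates constraint 6: syllable 1 coda contains /k/, which is not a licensed coda consonant → illicit
Licit: donm.it → 1.

1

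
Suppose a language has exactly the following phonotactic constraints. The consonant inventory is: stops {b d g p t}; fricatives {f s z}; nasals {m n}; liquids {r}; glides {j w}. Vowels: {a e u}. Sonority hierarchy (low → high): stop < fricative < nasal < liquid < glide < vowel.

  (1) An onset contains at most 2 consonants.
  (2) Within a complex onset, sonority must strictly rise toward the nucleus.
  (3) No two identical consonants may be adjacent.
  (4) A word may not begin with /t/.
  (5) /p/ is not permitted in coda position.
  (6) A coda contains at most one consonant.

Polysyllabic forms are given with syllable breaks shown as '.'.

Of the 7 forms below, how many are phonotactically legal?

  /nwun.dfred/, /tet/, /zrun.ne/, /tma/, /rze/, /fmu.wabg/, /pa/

1

/nwun.dfred/ — violates constraint 1: syllable 2 onset /dfr/ has 3 consonants (> 2) → phonotactically illegal
/tet/ — violates constraint 4: word begins with /t/ → phonotactically illegal
/zrun.ne/ — violates constraint 3: adjacent identical consonants /nn/ → phonotactically illegal
/tma/ — violates constraint 4: word begins with /t/ → phonotactically illegal
/rze/ — violates constraint 2: syllable 1 onset /rz/: /r/ (liquid, 4) → /z/ (fricative, 2) does not rise → phonotactically illegal
/fmu.wabg/ — violates constraint 6: syllable 2 coda /bg/ has 2 consonants (> 1) → phonotactically illegal
/pa/ — σ1 onset /p/, coda /∅/ ok → phonotactically legal
Phonotactically legal: /pa/ → 1.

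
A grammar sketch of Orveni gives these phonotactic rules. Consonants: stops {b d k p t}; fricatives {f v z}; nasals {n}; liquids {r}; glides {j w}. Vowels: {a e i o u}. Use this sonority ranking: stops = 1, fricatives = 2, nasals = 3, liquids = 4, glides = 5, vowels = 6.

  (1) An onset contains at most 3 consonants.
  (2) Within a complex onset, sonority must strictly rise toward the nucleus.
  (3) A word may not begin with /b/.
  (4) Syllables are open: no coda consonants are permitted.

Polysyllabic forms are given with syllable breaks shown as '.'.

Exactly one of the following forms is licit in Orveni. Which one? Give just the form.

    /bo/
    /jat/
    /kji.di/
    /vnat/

/bo/ — violates constraint 3: word begins with /b/ → illicit
/jat/ — violates constraint 4: syllable 1 coda /t/ has 1 consonant (> 0) → illicit
/kji.di/ — σ1 onset /kj/ (1→5 rises), coda /∅/ ok; σ2 onset /d/, coda /∅/ ok → licit
/vnat/ — violates constraint 4: syllable 1 coda /t/ has 1 consonant (> 0) → illicit

/kji.di/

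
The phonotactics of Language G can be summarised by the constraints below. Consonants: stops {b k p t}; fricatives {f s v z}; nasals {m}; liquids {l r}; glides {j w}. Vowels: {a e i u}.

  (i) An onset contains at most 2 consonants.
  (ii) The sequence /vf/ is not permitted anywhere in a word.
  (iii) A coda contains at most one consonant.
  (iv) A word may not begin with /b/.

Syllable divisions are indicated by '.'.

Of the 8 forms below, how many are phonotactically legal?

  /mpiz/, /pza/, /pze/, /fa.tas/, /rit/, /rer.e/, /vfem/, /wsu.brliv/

/mpiz/ — σ1 onset /mp/ (2C), coda /z/ ok → phonotactically legal
/pza/ — σ1 onset /pz/ (2C), coda /∅/ ok → phonotactically legal
/pze/ — σ1 onset /pz/ (2C), coda /∅/ ok → phonotactically legal
/fa.tas/ — σ1 onset /f/, coda /∅/ ok; σ2 onset /t/, coda /s/ ok → phonotactically legal
/rit/ — σ1 onset /r/, coda /t/ ok → phonotactically legal
/rer.e/ — σ1 onset /r/, coda /r/ ok; σ2 onset /∅/, coda /∅/ ok → phonotactically legal
/vfem/ — violates constraint (ii): contains banned sequence /vf/ → phonotactically illegal
/wsu.brliv/ — violates constraint (i): syllable 2 onset /brl/ has 3 consonants (> 2) → phonotactically illegal
Phonotactically legal: /mpiz/, /pza/, /pze/, /fa.tas/, /rit/, /rer.e/ → 6.

6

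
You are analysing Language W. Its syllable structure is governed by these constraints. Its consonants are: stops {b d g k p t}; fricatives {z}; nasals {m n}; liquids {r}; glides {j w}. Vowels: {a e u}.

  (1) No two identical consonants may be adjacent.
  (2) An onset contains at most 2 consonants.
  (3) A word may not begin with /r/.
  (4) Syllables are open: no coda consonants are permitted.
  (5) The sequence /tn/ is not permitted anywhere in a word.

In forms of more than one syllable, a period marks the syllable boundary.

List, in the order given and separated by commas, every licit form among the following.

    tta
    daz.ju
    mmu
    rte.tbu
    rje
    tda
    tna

tda

tta — violates constraint 1: adjacent identical consonants /tt/ → illicit
daz.ju — violates constraint 4: syllable 1 coda /z/ has 1 consonant (> 0) → illicit
mmu — violates constraint 1: adjacent identical consonants /mm/ → illicit
rte.tbu — violates constraint 3: word begins with /r/ → illicit
rje — violates constraint 3: word begins with /r/ → illicit
tda — σ1 onset /td/ (2C), coda /∅/ ok → licit
tna — violates constraint 5: contains banned sequence /tn/ → illicit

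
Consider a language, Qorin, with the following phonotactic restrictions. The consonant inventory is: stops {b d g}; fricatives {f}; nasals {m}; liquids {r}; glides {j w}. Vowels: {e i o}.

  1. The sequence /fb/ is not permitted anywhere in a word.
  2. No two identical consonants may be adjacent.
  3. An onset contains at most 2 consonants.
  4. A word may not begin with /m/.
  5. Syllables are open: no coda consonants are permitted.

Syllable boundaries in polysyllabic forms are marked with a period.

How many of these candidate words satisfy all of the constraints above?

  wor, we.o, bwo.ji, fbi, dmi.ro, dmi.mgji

wor — violates constraint 5: syllable 1 coda /r/ has 1 consonant (> 0) → ill-formed
we.o — σ1 onset /w/, coda /∅/ ok; σ2 onset /∅/, coda /∅/ ok → well-formed
bwo.ji — σ1 onset /bw/ (2C), coda /∅/ ok; σ2 onset /j/, coda /∅/ ok → well-formed
fbi — violates constraint 1: contains banned sequence /fb/ → ill-formed
dmi.ro — σ1 onset /dm/ (2C), coda /∅/ ok; σ2 onset /r/, coda /∅/ ok → well-formed
dmi.mgji — violates constraint 3: syllable 2 onset /mgj/ has 3 consonants (> 2) → ill-formed
Well-formed: we.o, bwo.ji, dmi.ro → 3.

3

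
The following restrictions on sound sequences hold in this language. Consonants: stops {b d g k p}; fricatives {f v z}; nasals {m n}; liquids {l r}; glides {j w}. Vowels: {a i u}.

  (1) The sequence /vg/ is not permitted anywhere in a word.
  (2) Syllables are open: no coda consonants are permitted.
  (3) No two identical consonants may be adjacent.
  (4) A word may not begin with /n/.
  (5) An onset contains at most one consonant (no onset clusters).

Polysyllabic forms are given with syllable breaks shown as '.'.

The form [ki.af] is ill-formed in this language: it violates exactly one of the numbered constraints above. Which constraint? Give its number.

2

[ki.af]: syllable 2 coda /f/ has 1 consonant (> 0).
This is a violation of constraint 2: "Syllables are open: no coda consonants are permitted."
The remaining constraints (1, 3, 4, 5) are satisfied.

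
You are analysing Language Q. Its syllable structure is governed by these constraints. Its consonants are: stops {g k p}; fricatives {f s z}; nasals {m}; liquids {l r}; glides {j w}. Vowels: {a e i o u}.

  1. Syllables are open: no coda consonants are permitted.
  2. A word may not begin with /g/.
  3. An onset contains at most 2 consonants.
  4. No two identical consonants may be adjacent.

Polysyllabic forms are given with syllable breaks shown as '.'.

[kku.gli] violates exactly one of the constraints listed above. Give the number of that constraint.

[kku.gli]: adjacent identical consonants /kk/.
This is a violation of constraint 4: "No two identical consonants may be adjacent."
The remaining constraints (1, 2, 3) are satisfied.

4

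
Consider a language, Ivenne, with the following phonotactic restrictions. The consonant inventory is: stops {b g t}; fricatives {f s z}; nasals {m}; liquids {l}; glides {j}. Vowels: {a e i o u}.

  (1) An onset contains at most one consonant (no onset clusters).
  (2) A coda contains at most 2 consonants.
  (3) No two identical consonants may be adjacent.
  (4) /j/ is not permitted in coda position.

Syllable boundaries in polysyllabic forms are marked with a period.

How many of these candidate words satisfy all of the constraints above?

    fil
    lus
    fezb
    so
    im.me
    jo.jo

fil — σ1 onset /f/, coda /l/ ok → licit
lus — σ1 onset /l/, coda /s/ ok → licit
fezb — σ1 onset /f/, coda /zb/ (2C) ok → licit
so — σ1 onset /s/, coda /∅/ ok → licit
im.me — violates constraint 3: adjacent identical consonants /mm/ → illicit
jo.jo — σ1 onset /j/, coda /∅/ ok; σ2 onset /j/, coda /∅/ ok → licit
Licit: fil, lus, fezb, so, jo.jo → 5.

5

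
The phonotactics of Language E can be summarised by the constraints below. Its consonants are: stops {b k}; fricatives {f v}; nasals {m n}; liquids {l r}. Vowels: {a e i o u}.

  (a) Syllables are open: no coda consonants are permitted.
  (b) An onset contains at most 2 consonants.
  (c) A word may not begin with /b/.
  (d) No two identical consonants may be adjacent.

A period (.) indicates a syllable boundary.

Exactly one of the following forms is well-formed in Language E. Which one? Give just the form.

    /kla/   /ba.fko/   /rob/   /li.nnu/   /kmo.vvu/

/kla/

/kla/ — σ1 onset /kl/ (2C), coda /∅/ ok → well-formed
/ba.fko/ — violates constraint (c): word begins with /b/ → ill-formed
/rob/ — violates constraint (a): syllable 1 coda /b/ has 1 consonant (> 0) → ill-formed
/li.nnu/ — violates constraint (d): adjacent identical consonants /nn/ → ill-formed
/kmo.vvu/ — violates constraint (d): adjacent identical consonants /vv/ → ill-formed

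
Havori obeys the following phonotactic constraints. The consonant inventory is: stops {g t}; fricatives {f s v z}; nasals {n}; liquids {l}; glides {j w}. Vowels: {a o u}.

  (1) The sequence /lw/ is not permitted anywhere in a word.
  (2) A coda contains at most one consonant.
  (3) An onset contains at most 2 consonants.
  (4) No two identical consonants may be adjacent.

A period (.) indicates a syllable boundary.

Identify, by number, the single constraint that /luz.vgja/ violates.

3

/luz.vgja/: syllable 2 onset /vgj/ has 3 consonants (> 2).
This is a violation of constraint 3: "An onset contains at most 2 consonants."
The remaining constraints (1, 2, 4) are satisfied.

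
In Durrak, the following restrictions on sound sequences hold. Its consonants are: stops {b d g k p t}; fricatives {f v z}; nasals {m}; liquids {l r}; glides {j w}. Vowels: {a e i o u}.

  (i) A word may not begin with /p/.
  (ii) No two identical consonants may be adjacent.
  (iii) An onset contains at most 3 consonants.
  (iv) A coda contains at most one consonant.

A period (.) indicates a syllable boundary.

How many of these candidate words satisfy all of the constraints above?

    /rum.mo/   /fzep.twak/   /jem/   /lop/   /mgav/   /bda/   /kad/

6

/rum.mo/ — violates constraint (ii): adjacent identical consonants /mm/ → illicit
/fzep.twak/ — σ1 onset /fz/ (2C), coda /p/ ok; σ2 onset /tw/ (2C), coda /k/ ok → licit
/jem/ — σ1 onset /j/, coda /m/ ok → licit
/lop/ — σ1 onset /l/, coda /p/ ok → licit
/mgav/ — σ1 onset /mg/ (2C), coda /v/ ok → licit
/bda/ — σ1 onset /bd/ (2C), coda /∅/ ok → licit
/kad/ — σ1 onset /k/, coda /d/ ok → licit
Licit: /fzep.twak/, /jem/, /lop/, /mgav/, /bda/, /kad/ → 6.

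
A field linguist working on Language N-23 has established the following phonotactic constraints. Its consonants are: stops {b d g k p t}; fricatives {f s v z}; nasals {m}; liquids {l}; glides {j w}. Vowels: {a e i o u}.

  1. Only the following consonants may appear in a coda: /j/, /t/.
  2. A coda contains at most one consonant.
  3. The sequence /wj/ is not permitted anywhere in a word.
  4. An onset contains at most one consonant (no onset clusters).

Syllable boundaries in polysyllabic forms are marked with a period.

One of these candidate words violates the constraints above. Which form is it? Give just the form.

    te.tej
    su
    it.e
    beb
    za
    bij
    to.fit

te.tej — σ1 onset /t/, coda /∅/ ok; σ2 onset /t/, coda /j/ ok → licit
su — σ1 onset /s/, coda /∅/ ok → licit
it.e — σ1 onset /∅/, coda /t/ ok; σ2 onset /∅/, coda /∅/ ok → licit
beb — violates constraint 1: syllable 1 coda contains /b/, which is not a licensed coda consonant → illicit
za — σ1 onset /z/, coda /∅/ ok → licit
bij — σ1 onset /b/, coda /j/ ok → licit
to.fit — σ1 onset /t/, coda /∅/ ok; σ2 onset /f/, coda /t/ ok → licit

beb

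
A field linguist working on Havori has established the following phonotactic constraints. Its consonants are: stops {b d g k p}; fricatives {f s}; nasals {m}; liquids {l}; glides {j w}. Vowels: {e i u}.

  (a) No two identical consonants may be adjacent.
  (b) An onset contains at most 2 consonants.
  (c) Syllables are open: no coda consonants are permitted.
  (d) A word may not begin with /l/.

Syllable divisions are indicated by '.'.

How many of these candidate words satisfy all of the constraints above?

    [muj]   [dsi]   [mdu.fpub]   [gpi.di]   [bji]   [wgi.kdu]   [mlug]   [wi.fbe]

5

[muj] — violates constraint (c): syllable 1 coda /j/ has 1 consonant (> 0) → illicit
[dsi] — σ1 onset /ds/ (2C), coda /∅/ ok → licit
[mdu.fpub] — violates constraint (c): syllable 2 coda /b/ has 1 consonant (> 0) → illicit
[gpi.di] — σ1 onset /gp/ (2C), coda /∅/ ok; σ2 onset /d/, coda /∅/ ok → licit
[bji] — σ1 onset /bj/ (2C), coda /∅/ ok → licit
[wgi.kdu] — σ1 onset /wg/ (2C), coda /∅/ ok; σ2 onset /kd/ (2C), coda /∅/ ok → licit
[mlug] — violates constraint (c): syllable 1 coda /g/ has 1 consonant (> 0) → illicit
[wi.fbe] — σ1 onset /w/, coda /∅/ ok; σ2 onset /fb/ (2C), coda /∅/ ok → licit
Licit: [dsi], [gpi.di], [bji], [wgi.kdu], [wi.fbe] → 5.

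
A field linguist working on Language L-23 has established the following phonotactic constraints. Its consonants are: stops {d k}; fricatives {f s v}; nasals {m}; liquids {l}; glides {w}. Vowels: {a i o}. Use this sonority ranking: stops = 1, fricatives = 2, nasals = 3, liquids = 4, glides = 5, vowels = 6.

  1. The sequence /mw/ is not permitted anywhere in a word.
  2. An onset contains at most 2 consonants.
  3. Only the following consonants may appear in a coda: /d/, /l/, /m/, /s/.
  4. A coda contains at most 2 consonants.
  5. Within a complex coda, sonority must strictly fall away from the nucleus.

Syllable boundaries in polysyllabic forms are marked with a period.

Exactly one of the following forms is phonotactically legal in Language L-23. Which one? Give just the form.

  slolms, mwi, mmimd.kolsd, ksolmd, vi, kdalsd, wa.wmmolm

slolms — violates constraint 4: syllable 1 coda /lms/ has 3 consonants (> 2) → phonotactically illegal
mwi — violates constraint 1: contains banned sequence /mw/ → phonotactically illegal
mmimd.kolsd — violates constraint 4: syllable 2 coda /lsd/ has 3 consonants (> 2) → phonotactically illegal
ksolmd — violates constraint 4: syllable 1 coda /lmd/ has 3 consonants (> 2) → phonotactically illegal
vi — σ1 onset /v/, coda /∅/ ok → phonotactically legal
kdalsd — violates constraint 4: syllable 1 coda /lsd/ has 3 consonants (> 2) → phonotactically illegal
wa.wmmolm — violates constraint 2: syllable 2 onset /wmm/ has 3 consonants (> 2) → phonotactically illegal

vi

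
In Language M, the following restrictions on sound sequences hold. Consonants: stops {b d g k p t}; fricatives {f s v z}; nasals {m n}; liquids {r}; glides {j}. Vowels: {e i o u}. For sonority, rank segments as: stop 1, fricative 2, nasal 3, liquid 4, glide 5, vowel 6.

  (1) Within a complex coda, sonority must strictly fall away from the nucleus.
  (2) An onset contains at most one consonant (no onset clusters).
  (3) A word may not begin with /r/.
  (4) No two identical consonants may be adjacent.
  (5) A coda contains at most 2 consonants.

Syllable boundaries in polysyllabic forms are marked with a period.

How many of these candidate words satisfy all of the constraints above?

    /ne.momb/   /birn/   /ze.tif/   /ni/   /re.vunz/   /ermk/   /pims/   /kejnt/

5

/ne.momb/ — σ1 onset /n/, coda /∅/ ok; σ2 onset /m/, coda /mb/ (3→1 falls) ok → licit
/birn/ — σ1 onset /b/, coda /rn/ (4→3 falls) ok → licit
/ze.tif/ — σ1 onset /z/, coda /∅/ ok; σ2 onset /t/, coda /f/ ok → licit
/ni/ — σ1 onset /n/, coda /∅/ ok → licit
/re.vunz/ — violates constraint 3: word begins with /r/ → illicit
/ermk/ — violates constraint 5: syllable 1 coda /rmk/ has 3 consonants (> 2) → illicit
/pims/ — σ1 onset /p/, coda /ms/ (3→2 falls) ok → licit
/kejnt/ — violates constraint 5: syllable 1 coda /jnt/ has 3 consonants (> 2) → illicit
Licit: /ne.momb/, /birn/, /ze.tif/, /ni/, /pims/ → 5.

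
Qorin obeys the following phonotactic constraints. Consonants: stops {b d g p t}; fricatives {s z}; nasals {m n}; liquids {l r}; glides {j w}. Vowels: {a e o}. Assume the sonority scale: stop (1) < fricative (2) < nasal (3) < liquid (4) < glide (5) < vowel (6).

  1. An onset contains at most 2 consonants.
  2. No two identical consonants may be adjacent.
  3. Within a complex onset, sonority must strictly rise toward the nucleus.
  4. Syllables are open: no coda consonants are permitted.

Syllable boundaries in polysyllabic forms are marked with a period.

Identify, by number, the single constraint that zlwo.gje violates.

zlwo.gje: syllable 1 onset /zlw/ has 3 consonants (> 2).
This is a violation of constraint 1: "An onset contains at most 2 consonants."
The remaining constraints (2, 3, 4) are satisfied.

1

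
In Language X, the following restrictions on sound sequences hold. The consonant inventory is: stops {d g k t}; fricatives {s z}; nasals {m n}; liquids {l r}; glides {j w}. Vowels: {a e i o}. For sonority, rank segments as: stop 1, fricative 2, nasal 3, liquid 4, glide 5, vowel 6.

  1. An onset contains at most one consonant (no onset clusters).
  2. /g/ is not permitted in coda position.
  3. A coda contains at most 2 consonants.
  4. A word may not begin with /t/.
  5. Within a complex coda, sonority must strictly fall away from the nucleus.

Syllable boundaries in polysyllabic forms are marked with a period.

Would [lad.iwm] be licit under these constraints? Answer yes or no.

yes

[lad.iwm] — σ1 onset /l/, coda /d/ ok; σ2 onset /∅/, coda /wm/ (5→3 falls) ok → licit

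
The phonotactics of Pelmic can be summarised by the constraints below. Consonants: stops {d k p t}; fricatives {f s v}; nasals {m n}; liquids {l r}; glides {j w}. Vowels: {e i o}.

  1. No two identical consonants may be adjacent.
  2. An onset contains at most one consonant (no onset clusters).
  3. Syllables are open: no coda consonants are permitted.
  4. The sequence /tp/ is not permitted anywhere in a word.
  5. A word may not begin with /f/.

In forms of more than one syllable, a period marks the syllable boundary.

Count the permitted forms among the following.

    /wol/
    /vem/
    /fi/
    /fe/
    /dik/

0

/wol/ — violates constraint 3: syllable 1 coda /l/ has 1 consonant (> 0) → not permitted
/vem/ — violates constraint 3: syllable 1 coda /m/ has 1 consonant (> 0) → not permitted
/fi/ — violates constraint 5: word begins with /f/ → not permitted
/fe/ — violates constraint 5: word begins with /f/ → not permitted
/dik/ — violates constraint 3: syllable 1 coda /k/ has 1 consonant (> 0) → not permitted
No form is permitted → 0.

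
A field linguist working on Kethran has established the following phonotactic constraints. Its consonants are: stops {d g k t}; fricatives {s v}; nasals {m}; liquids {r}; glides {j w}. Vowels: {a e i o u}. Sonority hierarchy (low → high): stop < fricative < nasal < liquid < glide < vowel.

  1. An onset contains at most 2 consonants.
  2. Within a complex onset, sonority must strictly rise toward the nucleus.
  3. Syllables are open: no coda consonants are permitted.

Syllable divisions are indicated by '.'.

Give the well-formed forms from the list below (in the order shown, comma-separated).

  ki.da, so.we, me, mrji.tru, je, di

ki.da, so.we, me, je, di

ki.da — σ1 onset /k/, coda /∅/ ok; σ2 onset /d/, coda /∅/ ok → well-formed
so.we — σ1 onset /s/, coda /∅/ ok; σ2 onset /w/, coda /∅/ ok → well-formed
me — σ1 onset /m/, coda /∅/ ok → well-formed
mrji.tru — violates constraint 1: syllable 1 onset /mrj/ has 3 consonants (> 2) → ill-formed
je — σ1 onset /j/, coda /∅/ ok → well-formed
di — σ1 onset /d/, coda /∅/ ok → well-formed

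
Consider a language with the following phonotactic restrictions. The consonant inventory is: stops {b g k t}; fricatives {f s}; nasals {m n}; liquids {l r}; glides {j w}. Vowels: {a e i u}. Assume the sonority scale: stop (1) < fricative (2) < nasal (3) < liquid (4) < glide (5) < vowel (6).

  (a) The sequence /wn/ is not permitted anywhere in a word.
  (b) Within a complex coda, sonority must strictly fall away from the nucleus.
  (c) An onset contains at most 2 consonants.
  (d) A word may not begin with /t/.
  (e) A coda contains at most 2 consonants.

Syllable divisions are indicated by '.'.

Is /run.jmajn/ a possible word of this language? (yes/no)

yes

/run.jmajn/ — σ1 onset /r/, coda /n/ ok; σ2 onset /jm/ (2C), coda /jn/ (5→3 falls) ok → permitted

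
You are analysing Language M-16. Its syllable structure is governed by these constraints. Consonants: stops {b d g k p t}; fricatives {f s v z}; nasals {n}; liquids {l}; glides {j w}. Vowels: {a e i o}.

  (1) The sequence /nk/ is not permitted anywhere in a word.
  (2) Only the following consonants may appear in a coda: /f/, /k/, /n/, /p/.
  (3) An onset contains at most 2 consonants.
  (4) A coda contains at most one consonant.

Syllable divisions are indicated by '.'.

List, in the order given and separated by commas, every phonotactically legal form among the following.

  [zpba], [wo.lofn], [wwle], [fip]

[fip]

[zpba] — violates constraint 3: syllable 1 onset /zpb/ has 3 consonants (> 2) → phonotactically illegal
[wo.lofn] — violates constraint 4: syllable 2 coda /fn/ has 2 consonants (> 1) → phonotactically illegal
[wwle] — violates constraint 3: syllable 1 onset /wwl/ has 3 consonants (> 2) → phonotactically illegal
[fip] — σ1 onset /f/, coda /p/ ok → phonotactically legal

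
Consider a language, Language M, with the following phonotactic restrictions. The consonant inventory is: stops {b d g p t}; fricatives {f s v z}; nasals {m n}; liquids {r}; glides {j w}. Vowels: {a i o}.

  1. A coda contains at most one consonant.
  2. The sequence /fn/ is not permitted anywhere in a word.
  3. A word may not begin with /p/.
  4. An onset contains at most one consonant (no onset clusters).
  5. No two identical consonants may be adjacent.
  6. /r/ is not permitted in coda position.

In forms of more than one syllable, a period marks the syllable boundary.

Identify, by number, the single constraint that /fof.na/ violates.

/fof.na/: contains banned sequence /fn/.
This is a violation of constraint 2: "The sequence /fn/ is not permitted anywhere in a word."
The remaining constraints (1, 3, 4, 5, 6) are satisfied.

2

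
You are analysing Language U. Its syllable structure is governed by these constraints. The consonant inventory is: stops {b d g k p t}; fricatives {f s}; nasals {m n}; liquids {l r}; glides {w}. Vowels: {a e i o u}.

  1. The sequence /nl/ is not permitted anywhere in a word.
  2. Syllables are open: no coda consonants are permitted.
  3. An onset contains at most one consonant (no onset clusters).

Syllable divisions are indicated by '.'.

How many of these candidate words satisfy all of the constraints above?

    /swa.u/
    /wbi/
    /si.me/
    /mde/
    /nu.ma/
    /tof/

/swa.u/ — violates constraint 3: syllable 1 onset /sw/ has 2 consonants (> 1) → not permitted
/wbi/ — violates constraint 3: syllable 1 onset /wb/ has 2 consonants (> 1) → not permitted
/si.me/ — σ1 onset /s/, coda /∅/ ok; σ2 onset /m/, coda /∅/ ok → permitted
/mde/ — violates constraint 3: syllable 1 onset /md/ has 2 consonants (> 1) → not permitted
/nu.ma/ — σ1 onset /n/, coda /∅/ ok; σ2 onset /m/, coda /∅/ ok → permitted
/tof/ — violates constraint 2: syllable 1 coda /f/ has 1 consonant (> 0) → not permitted
Permitted: /si.me/, /nu.ma/ → 2.

2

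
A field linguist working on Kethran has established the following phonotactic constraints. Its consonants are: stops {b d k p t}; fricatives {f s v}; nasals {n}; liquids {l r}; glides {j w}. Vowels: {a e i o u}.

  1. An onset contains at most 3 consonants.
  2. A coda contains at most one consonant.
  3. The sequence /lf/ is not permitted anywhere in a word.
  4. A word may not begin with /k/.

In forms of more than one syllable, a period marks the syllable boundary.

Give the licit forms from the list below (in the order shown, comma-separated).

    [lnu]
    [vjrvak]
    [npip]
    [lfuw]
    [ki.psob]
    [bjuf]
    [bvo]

[lnu], [npip], [bjuf], [bvo]

[lnu] — σ1 onset /ln/ (2C), coda /∅/ ok → licit
[vjrvak] — violates constraint 1: syllable 1 onset /vjrv/ has 4 consonants (> 3) → illicit
[npip] — σ1 onset /np/ (2C), coda /p/ ok → licit
[lfuw] — violates constraint 3: contains banned sequence /lf/ → illicit
[ki.psob] — violates constraint 4: word begins with /k/ → illicit
[bjuf] — σ1 onset /bj/ (2C), coda /f/ ok → licit
[bvo] — σ1 onset /bv/ (2C), coda /∅/ ok → licit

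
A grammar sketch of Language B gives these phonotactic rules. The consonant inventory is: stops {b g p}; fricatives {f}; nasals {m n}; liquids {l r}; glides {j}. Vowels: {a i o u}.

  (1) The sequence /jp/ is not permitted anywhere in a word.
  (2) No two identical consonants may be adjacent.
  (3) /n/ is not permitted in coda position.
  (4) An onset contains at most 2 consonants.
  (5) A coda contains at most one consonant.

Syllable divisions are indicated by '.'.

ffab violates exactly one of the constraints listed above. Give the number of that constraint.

2

ffab: adjacent identical consonants /ff/.
This is a violation of constraint 2: "No two identical consonants may be adjacent."
The remaining constraints (1, 3, 4, 5) are satisfied.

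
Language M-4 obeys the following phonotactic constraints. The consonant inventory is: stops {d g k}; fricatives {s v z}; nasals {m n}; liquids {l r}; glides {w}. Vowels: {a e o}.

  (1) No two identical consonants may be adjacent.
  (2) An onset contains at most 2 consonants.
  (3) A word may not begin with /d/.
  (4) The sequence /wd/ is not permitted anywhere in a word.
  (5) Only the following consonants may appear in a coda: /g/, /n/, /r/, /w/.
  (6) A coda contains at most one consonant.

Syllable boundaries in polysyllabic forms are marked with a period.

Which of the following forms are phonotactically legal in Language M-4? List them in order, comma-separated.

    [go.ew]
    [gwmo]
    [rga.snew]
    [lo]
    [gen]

[go.ew] — σ1 onset /g/, coda /∅/ ok; σ2 onset /∅/, coda /w/ ok → phonotactically legal
[gwmo] — violates constraint 2: syllable 1 onset /gwm/ has 3 consonants (> 2) → phonotactically illegal
[rga.snew] — σ1 onset /rg/ (2C), coda /∅/ ok; σ2 onset /sn/ (2C), coda /w/ ok → phonotactically legal
[lo] — σ1 onset /l/, coda /∅/ ok → phonotactically legal
[gen] — σ1 onset /g/, coda /n/ ok → phonotactically legal

[go.ew], [rga.snew], [lo], [gen]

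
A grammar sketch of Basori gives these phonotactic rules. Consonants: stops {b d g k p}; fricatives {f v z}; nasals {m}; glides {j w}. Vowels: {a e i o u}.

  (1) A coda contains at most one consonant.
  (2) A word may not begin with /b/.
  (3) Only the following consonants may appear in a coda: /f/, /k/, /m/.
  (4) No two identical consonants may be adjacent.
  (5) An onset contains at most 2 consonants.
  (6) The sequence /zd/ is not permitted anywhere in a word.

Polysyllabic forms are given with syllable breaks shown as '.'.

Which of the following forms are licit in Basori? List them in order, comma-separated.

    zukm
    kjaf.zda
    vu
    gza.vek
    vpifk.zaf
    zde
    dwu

zukm — violates constraint 1: syllable 1 coda /km/ has 2 consonants (> 1) → illicit
kjaf.zda — violates constraint 6: contains banned sequence /zd/ → illicit
vu — σ1 onset /v/, coda /∅/ ok → licit
gza.vek — σ1 onset /gz/ (2C), coda /∅/ ok; σ2 onset /v/, coda /k/ ok → licit
vpifk.zaf — violates constraint 1: syllable 1 coda /fk/ has 2 consonants (> 1) → illicit
zde — violates constraint 6: contains banned sequence /zd/ → illicit
dwu — σ1 onset /dw/ (2C), coda /∅/ ok → licit

vu, gza.vek, dwu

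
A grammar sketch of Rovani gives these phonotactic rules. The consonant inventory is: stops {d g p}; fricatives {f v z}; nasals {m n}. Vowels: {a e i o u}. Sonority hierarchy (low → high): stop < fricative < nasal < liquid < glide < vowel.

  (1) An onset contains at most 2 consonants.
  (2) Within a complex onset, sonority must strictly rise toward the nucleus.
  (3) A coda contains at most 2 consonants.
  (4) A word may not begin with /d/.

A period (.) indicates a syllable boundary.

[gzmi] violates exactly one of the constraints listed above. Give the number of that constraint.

1

[gzmi]: syllable 1 onset /gzm/ has 3 consonants (> 2).
This is a violation of constraint 1: "An onset contains at most 2 consonants."
The remaining constraints (2, 3, 4) are satisfied.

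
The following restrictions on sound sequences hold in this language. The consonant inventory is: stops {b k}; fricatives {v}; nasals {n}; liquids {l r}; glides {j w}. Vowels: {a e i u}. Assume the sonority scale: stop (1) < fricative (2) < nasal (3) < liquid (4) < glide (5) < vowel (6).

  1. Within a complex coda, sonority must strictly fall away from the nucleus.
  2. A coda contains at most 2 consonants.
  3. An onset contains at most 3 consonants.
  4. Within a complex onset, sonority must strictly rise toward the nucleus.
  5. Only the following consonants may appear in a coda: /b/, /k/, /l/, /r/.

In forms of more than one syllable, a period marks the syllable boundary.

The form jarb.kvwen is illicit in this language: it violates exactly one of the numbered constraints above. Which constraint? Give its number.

jarb.kvwen: syllable 2 coda contains /n/, which is not a licensed coda consonant.
This is a violation of constraint 5: "Only the following consonants may appear in a coda: /b/, /k/, /l/, /r/."
The remaining constraints (1, 2, 3, 4) are satisfied.

5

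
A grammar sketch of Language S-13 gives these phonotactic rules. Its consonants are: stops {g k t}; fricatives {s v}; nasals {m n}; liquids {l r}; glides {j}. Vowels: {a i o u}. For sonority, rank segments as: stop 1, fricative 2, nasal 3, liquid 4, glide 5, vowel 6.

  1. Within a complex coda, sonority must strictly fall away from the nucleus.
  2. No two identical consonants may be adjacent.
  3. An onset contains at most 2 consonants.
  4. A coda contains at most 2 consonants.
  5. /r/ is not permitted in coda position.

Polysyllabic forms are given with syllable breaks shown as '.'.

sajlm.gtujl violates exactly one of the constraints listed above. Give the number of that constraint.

sajlm.gtujl: syllable 1 coda /jlm/ has 3 consonants (> 2).
This is a violation of constraint 4: "A coda contains at most 2 consonants."
The remaining constraints (1, 2, 3, 5) are satisfied.

4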